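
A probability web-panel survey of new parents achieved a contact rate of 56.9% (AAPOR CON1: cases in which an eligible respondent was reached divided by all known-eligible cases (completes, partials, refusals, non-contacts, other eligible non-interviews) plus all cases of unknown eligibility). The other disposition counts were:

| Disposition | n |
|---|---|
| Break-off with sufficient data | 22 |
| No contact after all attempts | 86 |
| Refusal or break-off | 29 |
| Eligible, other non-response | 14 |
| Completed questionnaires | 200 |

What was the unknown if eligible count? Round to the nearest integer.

115

Num → 200 + 22 + 29 + 14 = 265
CON1 = 265 / D = 0.569
D = 265 / 0.569 = 465.7
Rest of base = 351
unknown if eligible = 465.7 − 351 ≈ 115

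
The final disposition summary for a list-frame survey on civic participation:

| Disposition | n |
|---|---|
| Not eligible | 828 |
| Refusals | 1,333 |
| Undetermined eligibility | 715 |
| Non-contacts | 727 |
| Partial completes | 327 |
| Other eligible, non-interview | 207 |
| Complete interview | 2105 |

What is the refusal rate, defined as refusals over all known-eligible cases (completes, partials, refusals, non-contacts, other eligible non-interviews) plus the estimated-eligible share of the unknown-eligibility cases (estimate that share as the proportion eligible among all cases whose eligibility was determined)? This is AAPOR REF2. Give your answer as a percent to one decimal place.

Numerator = 1333
Known eligible = 2105 + 327 + 1333 + 727 + 207 = 4699
e = 4699 / (4699 + 828) = 4699 / 5527 = 0.8502
e × U = 0.8502 × 715 = 607.89
Base = 4699 + 607.89 = 5306.89
REF2 = 1333 / 5306.89 = 0.2512

25.1%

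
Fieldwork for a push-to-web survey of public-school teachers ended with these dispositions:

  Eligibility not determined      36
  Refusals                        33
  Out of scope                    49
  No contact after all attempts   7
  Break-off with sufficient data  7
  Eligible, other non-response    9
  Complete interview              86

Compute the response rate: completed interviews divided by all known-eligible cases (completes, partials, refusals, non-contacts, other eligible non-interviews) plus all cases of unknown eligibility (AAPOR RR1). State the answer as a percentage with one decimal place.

48.3%

Num = 86
Denominator = 86 + 7 + 33 + 7 + 9 + 36 = 178
RR1 = 86 / 178 = 0.4831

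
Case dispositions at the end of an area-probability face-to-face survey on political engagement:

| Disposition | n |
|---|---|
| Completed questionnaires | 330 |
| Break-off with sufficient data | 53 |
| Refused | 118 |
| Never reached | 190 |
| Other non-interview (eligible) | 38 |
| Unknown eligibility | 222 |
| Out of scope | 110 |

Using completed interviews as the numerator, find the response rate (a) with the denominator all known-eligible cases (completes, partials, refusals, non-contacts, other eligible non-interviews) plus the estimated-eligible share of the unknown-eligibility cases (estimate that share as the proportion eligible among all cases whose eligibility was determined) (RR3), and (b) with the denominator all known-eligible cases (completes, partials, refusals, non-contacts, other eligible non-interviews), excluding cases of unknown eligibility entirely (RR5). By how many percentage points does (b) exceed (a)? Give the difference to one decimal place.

Num → 330
Determined eligible → 330 + 53 + 118 + 190 + 38 = 729
e = 729 / (729 + 110) = 729 / 839 = 0.8689
Estimated eligible among unknowns → 0.8689 × 222 = 192.90
Base → 729 + 192.90 = 921.90
RR3 = 330 / 921.90 = 0.3580
Base → 330 + 53 + 118 + 190 + 38 = 729
RR5 = 330 / 729 = 0.4527
Difference = 45.27 − 35.80 = 9.47 percentage points

9.5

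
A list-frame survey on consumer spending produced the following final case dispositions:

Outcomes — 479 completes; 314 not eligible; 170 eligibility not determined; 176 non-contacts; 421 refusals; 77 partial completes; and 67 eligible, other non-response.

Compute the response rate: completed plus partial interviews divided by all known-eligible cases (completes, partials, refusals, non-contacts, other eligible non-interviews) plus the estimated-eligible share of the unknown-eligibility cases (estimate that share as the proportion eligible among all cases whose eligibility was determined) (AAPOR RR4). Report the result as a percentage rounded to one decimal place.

41.0%

Num = 479 + 77 = 556
Eligible (known) = 479 + 77 + 421 + 176 + 67 = 1220
e = 1220 / (1220 + 314) = 1220 / 1534 = 0.7953
Eligible share of unknowns = 0.7953 × 170 = 135.20
Denominator = 1220 + 135.20 = 1355.20
RR4 = 556 / 1355.20 = 0.4103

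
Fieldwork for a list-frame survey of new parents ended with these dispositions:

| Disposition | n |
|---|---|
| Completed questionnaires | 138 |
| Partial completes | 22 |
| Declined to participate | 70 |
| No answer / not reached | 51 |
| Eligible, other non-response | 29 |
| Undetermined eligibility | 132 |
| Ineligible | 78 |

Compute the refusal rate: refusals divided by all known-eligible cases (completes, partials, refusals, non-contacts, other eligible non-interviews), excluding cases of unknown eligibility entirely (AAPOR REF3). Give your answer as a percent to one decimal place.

Numerator = 70
Denominator = 138 + 22 + 70 + 51 + 29 = 310
REF3 = 70 / 310 = 0.2258

22.6%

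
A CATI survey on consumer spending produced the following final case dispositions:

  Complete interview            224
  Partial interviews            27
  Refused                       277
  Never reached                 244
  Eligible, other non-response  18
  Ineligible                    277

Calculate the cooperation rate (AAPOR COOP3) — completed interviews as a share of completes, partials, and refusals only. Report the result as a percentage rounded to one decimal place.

Numerator: 224
Base: 224 + 27 + 277 = 528
COOP3 = 224 / 528 = 0.4242

42.4%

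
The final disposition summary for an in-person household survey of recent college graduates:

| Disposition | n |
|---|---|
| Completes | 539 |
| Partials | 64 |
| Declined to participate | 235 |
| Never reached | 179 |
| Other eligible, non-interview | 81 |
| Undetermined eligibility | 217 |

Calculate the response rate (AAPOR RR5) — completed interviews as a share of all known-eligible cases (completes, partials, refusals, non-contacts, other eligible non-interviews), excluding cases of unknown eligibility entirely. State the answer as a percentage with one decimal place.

Num: 539
Denom: 539 + 64 + 235 + 179 + 81 = 1098
RR5 = 539 / 1098 = 0.4909

49.1%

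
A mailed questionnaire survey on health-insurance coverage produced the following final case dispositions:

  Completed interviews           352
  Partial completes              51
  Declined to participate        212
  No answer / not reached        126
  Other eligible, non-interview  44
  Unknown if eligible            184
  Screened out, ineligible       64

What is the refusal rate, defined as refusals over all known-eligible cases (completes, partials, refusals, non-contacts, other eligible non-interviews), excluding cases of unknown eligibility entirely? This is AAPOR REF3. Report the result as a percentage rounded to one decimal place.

Top → 212
Base → 352 + 51 + 212 + 126 + 44 = 785
REF3 = 212 / 785 = 0.2701

27.0%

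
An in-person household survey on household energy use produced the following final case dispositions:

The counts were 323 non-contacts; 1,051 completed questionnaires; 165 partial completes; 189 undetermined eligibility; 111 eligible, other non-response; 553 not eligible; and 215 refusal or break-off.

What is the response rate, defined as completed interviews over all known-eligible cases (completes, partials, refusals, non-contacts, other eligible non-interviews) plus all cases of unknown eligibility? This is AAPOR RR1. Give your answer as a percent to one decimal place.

Numerator: 1051
Base: 1051 + 165 + 215 + 323 + 111 + 189 = 2054
RR1 = 1051 / 2054 = 0.5117

51.2%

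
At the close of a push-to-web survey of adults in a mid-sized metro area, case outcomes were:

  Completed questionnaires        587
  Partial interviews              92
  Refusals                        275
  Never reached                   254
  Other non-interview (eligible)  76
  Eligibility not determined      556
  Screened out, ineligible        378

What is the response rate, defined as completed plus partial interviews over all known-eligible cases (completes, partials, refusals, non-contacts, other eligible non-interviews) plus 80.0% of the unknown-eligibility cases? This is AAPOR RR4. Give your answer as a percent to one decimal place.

Num = 587 + 92 = 679
Eligible (known) = 587 + 92 + 275 + 254 + 76 = 1284
e × U = 0.8000 × 556 = 444.80
Denom = 1284 + 444.80 = 1728.80
RR4 = 679 / 1728.80 = 0.3928

39.3%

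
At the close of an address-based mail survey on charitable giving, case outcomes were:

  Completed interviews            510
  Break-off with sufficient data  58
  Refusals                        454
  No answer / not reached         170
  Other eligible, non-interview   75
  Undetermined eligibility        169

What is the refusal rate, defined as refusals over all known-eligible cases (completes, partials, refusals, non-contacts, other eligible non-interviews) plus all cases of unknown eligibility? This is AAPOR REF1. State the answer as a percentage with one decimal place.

Num: 454
Base: 510 + 58 + 454 + 170 + 75 + 169 = 1436
REF1 = 454 / 1436 = 0.3162

31.6%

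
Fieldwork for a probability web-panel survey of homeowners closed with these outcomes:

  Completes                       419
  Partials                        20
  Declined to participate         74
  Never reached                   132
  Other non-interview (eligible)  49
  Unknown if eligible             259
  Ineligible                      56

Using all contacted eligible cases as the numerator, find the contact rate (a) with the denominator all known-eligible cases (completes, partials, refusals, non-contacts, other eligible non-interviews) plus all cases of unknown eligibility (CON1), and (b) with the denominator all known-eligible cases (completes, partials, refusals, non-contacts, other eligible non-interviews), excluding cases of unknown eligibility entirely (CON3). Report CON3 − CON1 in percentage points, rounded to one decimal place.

22.0

Num = 419 + 20 + 74 + 49 = 562
Denom = 419 + 20 + 74 + 132 + 49 + 259 = 953
CON1 = 562 / 953 = 0.5897
Denom = 419 + 20 + 74 + 132 + 49 = 694
CON3 = 562 / 694 = 0.8098
Difference = 80.98 − 58.97 = 22.01 percentage points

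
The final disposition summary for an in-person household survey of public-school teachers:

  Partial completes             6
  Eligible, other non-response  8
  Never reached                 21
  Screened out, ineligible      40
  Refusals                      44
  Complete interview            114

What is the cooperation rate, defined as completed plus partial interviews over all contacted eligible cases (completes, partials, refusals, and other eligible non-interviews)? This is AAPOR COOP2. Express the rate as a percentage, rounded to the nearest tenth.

69.8%

Top → 114 + 6 = 120
Denom → 114 + 6 + 44 + 8 = 172
COOP2 = 120 / 172 = 0.6977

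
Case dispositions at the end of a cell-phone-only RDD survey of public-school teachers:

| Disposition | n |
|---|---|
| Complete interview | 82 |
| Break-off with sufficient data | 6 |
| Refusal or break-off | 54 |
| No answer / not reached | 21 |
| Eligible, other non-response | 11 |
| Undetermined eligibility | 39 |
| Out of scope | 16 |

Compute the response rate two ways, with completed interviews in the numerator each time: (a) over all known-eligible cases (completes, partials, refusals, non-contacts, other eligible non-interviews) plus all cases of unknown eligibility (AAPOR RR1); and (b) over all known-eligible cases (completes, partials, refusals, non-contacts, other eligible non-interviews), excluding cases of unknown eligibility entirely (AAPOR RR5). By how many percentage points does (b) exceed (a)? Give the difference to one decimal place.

8.6

Top = 82
Denom = 82 + 6 + 54 + 21 + 11 + 39 = 213
RR1 = 82 / 213 = 0.3850
Denom = 82 + 6 + 54 + 21 + 11 = 174
RR5 = 82 / 174 = 0.4713
Difference = 47.13 − 38.50 = 8.63 percentage points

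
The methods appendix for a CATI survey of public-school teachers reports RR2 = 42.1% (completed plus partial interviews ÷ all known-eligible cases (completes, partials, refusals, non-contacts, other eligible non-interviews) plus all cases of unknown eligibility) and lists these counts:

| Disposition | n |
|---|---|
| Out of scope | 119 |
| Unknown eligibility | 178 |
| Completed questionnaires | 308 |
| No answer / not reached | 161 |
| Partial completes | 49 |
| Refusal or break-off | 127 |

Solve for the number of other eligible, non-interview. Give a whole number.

25

Numerator → 308 + 49 = 357
RR2 = 357 / D = 0.421
D = 357 / 0.421 = 848.0
Remaining denominator categories sum to 823
other eligible, non-interview = 848.0 − 823 ≈ 25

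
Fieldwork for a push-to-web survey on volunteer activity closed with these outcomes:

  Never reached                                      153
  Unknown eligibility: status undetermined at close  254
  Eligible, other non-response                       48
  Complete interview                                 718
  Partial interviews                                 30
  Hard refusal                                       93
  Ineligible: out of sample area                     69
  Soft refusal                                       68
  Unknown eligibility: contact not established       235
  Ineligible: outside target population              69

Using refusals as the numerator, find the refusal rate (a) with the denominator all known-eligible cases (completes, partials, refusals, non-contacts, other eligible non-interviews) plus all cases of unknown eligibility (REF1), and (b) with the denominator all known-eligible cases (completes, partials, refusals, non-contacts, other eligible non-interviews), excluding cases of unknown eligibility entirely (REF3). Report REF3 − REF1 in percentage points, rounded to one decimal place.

Refused = 93 + 68 = 161
Eligibility not determined = 235 + 254 = 489
Screened out, ineligible = 69 + 69 = 138
Num: 161
Base: 718 + 30 + 161 + 153 + 48 + 489 = 1599
REF1 = 161 / 1599 = 0.1007
Base: 718 + 30 + 161 + 153 + 48 = 1110
REF3 = 161 / 1110 = 0.1450
Difference = 14.50 − 10.07 = 4.43 percentage points

4.4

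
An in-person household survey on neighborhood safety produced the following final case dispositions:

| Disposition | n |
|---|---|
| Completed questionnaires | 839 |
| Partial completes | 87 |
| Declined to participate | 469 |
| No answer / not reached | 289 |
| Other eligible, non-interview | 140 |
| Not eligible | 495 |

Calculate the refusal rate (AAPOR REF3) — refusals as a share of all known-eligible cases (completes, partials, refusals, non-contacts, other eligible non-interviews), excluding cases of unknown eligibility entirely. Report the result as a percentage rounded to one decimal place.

Numerator: 469
Denominator: 839 + 87 + 469 + 289 + 140 = 1824
REF3 = 469 / 1824 = 0.2571

25.7%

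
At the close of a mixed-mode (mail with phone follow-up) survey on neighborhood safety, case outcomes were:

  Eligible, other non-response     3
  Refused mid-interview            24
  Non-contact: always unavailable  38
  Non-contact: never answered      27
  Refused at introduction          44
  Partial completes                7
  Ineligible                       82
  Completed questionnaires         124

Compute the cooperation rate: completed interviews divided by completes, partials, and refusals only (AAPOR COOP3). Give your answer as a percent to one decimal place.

62.3%

Refusals = 44 + 24 = 68
Non-contacts = 27 + 38 = 65
Num = 124
Denominator = 124 + 7 + 68 = 199
COOP3 = 124 / 199 = 0.6231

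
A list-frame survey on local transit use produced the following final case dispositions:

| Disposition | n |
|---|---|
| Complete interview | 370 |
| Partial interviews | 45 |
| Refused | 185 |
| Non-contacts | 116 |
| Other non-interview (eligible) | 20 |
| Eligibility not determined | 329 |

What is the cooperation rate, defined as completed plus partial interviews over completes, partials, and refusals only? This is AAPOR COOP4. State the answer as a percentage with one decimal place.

Num → 370 + 45 = 415
Denominator → 370 + 45 + 185 = 600
COOP4 = 415 / 600 = 0.6917

69.2%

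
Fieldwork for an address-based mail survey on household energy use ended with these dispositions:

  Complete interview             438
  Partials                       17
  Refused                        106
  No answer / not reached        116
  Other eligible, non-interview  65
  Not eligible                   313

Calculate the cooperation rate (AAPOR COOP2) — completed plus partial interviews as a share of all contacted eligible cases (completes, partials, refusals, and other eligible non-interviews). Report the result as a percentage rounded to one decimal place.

Num = 438 + 17 = 455
Base = 438 + 17 + 106 + 65 = 626
COOP2 = 455 / 626 = 0.7268

72.7%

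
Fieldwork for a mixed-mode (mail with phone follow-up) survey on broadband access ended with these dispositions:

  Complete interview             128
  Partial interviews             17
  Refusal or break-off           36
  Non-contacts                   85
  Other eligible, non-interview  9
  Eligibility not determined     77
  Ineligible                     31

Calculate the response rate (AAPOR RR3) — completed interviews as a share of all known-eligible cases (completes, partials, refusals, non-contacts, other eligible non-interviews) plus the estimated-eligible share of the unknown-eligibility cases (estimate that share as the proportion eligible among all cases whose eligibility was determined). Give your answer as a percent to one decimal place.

37.2%

Top = 128
Determined eligible = 128 + 17 + 36 + 85 + 9 = 275
e = 275 / (275 + 31) = 275 / 306 = 0.8987
e × U = 0.8987 × 77 = 69.20
Denom = 275 + 69.20 = 344.20
RR3 = 128 / 344.20 = 0.3719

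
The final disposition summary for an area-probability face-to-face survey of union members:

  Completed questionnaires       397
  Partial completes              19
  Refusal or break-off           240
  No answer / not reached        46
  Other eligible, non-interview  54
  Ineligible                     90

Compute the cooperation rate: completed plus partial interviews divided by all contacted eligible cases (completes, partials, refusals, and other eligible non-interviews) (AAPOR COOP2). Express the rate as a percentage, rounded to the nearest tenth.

Top → 397 + 19 = 416
Denom → 397 + 19 + 240 + 54 = 710
COOP2 = 416 / 710 = 0.5859

58.6%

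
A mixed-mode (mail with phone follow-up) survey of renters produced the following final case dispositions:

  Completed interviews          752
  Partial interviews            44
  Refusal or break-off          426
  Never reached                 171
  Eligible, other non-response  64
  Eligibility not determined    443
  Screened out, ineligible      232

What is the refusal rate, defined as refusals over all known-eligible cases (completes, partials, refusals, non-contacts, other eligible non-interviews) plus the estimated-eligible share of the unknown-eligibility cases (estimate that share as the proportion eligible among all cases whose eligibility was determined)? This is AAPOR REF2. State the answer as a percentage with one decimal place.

Numerator = 426
Known eligible = 752 + 44 + 426 + 171 + 64 = 1457
e = 1457 / (1457 + 232) = 1457 / 1689 = 0.8626
Eligible share of unknowns = 0.8626 × 443 = 382.13
Denominator = 1457 + 382.13 = 1839.13
REF2 = 426 / 1839.13 = 0.2316

23.2%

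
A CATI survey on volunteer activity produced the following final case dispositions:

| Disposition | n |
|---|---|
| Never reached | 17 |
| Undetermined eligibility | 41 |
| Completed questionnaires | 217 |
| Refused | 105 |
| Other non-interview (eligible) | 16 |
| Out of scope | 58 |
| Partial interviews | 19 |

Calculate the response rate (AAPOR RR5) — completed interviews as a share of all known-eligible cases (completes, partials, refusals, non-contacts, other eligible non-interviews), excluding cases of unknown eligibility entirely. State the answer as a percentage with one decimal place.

58.0%

Top → 217
Denom → 217 + 19 + 105 + 17 + 16 = 374
RR5 = 217 / 374 = 0.5802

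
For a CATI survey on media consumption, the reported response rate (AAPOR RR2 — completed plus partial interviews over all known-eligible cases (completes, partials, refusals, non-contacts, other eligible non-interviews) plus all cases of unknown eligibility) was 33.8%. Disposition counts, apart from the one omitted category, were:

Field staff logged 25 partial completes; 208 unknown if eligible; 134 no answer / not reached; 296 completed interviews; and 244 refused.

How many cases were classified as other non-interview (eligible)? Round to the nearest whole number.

43

Top: 296 + 25 = 321
RR2 = 321 / D = 0.338
D = 321 / 0.338 = 949.7
Other denominator terms total 907
other non-interview (eligible) = 949.7 − 907 ≈ 43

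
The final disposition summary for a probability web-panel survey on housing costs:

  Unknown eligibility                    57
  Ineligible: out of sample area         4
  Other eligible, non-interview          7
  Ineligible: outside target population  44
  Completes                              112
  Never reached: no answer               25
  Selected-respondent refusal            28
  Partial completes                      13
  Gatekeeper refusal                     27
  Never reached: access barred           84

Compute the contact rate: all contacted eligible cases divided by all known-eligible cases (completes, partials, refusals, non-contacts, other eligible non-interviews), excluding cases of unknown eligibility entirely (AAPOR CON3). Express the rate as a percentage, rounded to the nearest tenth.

Declined to participate = 27 + 28 = 55
Never reached = 25 + 84 = 109
Not eligible = 44 + 4 = 48
Num: 112 + 13 + 55 + 7 = 187
Base: 112 + 13 + 55 + 109 + 7 = 296
CON3 = 187 / 296 = 0.6318

63.2%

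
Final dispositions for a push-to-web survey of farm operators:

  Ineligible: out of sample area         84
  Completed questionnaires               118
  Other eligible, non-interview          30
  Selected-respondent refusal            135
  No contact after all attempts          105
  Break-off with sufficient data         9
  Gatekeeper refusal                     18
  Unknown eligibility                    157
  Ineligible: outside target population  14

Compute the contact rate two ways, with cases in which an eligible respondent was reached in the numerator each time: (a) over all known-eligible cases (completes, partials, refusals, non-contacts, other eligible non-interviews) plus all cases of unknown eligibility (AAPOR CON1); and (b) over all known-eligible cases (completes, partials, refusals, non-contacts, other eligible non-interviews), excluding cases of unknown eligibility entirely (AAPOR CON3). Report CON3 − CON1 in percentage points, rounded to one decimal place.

Declined to participate = 18 + 135 = 153
Screened out, ineligible = 14 + 84 = 98
Top → 118 + 9 + 153 + 30 = 310
Denom → 118 + 9 + 153 + 105 + 30 + 157 = 572
CON1 = 310 / 572 = 0.5420
Denom → 118 + 9 + 153 + 105 + 30 = 415
CON3 = 310 / 415 = 0.7470
Difference = 74.70 − 54.20 = 20.50 percentage points

20.5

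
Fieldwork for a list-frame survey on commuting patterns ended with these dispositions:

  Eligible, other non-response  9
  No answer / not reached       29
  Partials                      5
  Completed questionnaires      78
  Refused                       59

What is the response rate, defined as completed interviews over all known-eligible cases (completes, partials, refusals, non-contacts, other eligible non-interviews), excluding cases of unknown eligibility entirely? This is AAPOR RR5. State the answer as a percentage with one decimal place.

43.3%

Num → 78
Base → 78 + 5 + 59 + 29 + 9 = 180
RR5 = 78 / 180 = 0.4333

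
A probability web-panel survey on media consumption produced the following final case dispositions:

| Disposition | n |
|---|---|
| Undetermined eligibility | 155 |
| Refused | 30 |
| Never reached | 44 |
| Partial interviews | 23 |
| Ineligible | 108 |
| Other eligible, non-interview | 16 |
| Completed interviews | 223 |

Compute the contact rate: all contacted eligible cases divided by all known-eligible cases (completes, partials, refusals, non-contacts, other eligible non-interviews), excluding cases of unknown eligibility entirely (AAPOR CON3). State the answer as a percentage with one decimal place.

Num: 223 + 23 + 30 + 16 = 292
Denom: 223 + 23 + 30 + 44 + 16 = 336
CON3 = 292 / 336 = 0.8690

86.9%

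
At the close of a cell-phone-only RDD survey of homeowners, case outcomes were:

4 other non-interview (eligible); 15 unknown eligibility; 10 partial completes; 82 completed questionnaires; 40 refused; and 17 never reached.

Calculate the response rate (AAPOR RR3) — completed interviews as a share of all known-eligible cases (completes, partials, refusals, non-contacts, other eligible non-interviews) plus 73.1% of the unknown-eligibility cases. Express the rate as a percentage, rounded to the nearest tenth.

50.0%

Numerator → 82
Determined eligible → 82 + 10 + 40 + 17 + 4 = 153
e × U → 0.7310 × 15 = 10.96
Denominator → 153 + 10.96 = 163.96
RR3 = 82 / 163.96 = 0.5001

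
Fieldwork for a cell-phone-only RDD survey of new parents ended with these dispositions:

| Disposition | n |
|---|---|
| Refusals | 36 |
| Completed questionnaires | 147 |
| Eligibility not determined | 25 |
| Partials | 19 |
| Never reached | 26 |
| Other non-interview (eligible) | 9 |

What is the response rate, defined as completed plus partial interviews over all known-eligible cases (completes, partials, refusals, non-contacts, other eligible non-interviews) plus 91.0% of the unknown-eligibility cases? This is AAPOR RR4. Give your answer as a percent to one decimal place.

63.9%

Num: 147 + 19 = 166
Known eligible: 147 + 19 + 36 + 26 + 9 = 237
Estimated eligible among unknowns: 0.9100 × 25 = 22.75
Denominator: 237 + 22.75 = 259.75
RR4 = 166 / 259.75 = 0.6391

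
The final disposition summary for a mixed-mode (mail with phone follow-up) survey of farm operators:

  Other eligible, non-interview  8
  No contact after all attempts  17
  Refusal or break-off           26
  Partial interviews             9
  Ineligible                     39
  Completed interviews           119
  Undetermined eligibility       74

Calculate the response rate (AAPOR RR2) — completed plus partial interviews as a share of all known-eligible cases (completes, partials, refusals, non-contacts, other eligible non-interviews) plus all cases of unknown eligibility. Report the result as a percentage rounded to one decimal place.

Top → 119 + 9 = 128
Denom → 119 + 9 + 26 + 17 + 8 + 74 = 253
RR2 = 128 / 253 = 0.5059

50.6%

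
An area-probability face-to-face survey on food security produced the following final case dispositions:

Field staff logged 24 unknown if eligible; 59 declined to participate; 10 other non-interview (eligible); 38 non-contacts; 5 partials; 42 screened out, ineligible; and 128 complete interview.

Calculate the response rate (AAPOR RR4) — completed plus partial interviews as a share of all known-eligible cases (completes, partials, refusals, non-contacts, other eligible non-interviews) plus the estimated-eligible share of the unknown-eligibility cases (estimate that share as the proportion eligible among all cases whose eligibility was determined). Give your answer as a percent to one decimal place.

Numerator → 128 + 5 = 133
Determined eligible → 128 + 5 + 59 + 38 + 10 = 240
e = 240 / (240 + 42) = 240 / 282 = 0.8511
Estimated eligible among unknowns → 0.8511 × 24 = 20.43
Denom → 240 + 20.43 = 260.43
RR4 = 133 / 260.43 = 0.5107

51.1%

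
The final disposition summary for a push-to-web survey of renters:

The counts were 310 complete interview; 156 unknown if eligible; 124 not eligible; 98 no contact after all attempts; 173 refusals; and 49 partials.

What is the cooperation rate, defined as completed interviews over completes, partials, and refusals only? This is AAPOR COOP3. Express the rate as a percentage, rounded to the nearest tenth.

58.3%

Num → 310
Denom → 310 + 49 + 173 = 532
COOP3 = 310 / 532 = 0.5827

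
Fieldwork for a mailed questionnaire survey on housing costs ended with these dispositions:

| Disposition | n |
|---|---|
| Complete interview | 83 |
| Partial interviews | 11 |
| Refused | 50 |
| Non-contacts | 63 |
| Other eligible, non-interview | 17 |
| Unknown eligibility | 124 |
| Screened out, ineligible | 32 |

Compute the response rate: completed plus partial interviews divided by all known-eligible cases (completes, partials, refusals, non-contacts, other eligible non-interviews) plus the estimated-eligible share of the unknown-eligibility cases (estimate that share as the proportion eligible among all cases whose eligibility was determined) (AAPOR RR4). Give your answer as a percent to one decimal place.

Num → 83 + 11 = 94
Eligible (known) → 83 + 11 + 50 + 63 + 17 = 224
e = 224 / (224 + 32) = 224 / 256 = 0.8750
Eligible share of unknowns → 0.8750 × 124 = 108.50
Denom → 224 + 108.50 = 332.50
RR4 = 94 / 332.50 = 0.2827

28.3%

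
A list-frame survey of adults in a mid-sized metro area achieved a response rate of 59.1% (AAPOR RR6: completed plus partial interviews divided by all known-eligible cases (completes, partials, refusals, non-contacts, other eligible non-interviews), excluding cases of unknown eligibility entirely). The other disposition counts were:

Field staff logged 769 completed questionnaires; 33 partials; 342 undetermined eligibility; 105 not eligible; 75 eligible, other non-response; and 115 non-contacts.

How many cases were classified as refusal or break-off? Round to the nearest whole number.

365

Top: 769 + 33 = 802
RR6 = 802 / D = 0.591
D = 802 / 0.591 = 1357.0
Other denominator terms total 992
refusal or break-off = 1357.0 − 992 ≈ 365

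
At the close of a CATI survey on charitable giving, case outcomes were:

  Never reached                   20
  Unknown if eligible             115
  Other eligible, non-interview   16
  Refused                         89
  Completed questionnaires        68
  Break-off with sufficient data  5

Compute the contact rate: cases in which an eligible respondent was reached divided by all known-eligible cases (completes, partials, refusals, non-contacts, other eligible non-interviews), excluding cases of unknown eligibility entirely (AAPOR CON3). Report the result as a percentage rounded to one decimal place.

89.9%

Top → 68 + 5 + 89 + 16 = 178
Denom → 68 + 5 + 89 + 20 + 16 = 198
CON3 = 178 / 198 = 0.8990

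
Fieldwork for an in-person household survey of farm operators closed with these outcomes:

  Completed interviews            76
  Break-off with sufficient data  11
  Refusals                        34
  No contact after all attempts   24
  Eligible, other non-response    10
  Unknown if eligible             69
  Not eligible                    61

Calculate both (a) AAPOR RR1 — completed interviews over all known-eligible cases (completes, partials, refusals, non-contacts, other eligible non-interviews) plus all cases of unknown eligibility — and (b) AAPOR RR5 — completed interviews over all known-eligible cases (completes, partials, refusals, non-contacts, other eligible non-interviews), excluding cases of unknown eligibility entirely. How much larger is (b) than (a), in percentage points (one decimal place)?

15.1

Numerator: 76
Base: 76 + 11 + 34 + 24 + 10 + 69 = 224
RR1 = 76 / 224 = 0.3393
Base: 76 + 11 + 34 + 24 + 10 = 155
RR5 = 76 / 155 = 0.4903
Difference = 49.03 − 33.93 = 15.10 percentage points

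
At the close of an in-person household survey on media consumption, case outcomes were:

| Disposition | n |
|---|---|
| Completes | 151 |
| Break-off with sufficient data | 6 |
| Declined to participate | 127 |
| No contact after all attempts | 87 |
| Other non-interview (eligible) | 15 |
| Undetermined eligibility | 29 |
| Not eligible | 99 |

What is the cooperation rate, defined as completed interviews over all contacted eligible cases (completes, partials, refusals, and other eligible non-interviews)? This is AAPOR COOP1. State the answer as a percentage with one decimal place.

50.5%

Numerator = 151
Denom = 151 + 6 + 127 + 15 = 299
COOP1 = 151 / 299 = 0.5050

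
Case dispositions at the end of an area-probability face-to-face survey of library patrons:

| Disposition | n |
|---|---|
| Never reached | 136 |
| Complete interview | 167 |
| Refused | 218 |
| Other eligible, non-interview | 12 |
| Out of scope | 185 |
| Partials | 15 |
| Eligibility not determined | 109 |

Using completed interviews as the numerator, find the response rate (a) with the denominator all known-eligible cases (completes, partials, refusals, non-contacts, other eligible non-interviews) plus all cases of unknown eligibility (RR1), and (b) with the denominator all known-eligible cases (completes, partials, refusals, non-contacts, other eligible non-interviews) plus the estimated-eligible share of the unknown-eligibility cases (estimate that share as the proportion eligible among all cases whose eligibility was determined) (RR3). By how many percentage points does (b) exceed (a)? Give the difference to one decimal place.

Top = 167
Base = 167 + 15 + 218 + 136 + 12 + 109 = 657
RR1 = 167 / 657 = 0.2542
Determined eligible = 167 + 15 + 218 + 136 + 12 = 548
e = 548 / (548 + 185) = 548 / 733 = 0.7476
Estimated eligible among unknowns = 0.7476 × 109 = 81.49
Base = 548 + 81.49 = 629.49
RR3 = 167 / 629.49 = 0.2653
Difference = 26.53 − 25.42 = 1.11 percentage points

1.1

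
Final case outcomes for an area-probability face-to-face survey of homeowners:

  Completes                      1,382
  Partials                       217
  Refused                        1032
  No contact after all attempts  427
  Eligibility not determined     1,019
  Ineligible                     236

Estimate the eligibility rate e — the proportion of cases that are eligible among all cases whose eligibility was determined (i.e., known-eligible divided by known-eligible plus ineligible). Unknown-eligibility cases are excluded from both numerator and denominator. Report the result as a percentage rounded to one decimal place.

Determined eligible → 1382 + 217 + 1032 + 427 = 3058
e = 3058 / (3058 + 236) = 3058 / 3294 = 0.9284

92.8%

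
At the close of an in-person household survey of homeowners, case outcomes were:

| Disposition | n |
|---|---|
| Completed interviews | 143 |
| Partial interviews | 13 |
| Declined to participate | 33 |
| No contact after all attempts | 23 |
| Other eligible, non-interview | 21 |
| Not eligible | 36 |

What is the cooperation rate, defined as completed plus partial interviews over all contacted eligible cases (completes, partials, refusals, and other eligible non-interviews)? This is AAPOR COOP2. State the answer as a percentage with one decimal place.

74.3%

Top → 143 + 13 = 156
Denominator → 143 + 13 + 33 + 21 = 210
COOP2 = 156 / 210 = 0.7429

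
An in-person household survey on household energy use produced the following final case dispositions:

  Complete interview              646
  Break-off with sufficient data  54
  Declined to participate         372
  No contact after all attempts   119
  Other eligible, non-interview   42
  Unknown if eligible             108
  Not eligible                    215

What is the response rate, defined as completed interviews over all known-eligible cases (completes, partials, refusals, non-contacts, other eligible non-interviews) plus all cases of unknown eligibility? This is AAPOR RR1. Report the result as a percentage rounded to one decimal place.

48.2%

Numerator: 646
Denominator: 646 + 54 + 372 + 119 + 42 + 108 = 1341
RR1 = 646 / 1341 = 0.4817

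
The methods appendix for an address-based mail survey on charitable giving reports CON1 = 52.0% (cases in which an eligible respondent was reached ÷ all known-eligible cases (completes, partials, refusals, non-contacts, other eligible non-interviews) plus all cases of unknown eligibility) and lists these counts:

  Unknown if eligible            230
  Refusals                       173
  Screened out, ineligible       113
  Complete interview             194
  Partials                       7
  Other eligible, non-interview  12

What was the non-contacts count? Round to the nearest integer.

Numerator = 194 + 7 + 173 + 12 = 386
CON1 = 386 / D = 0.520
D = 386 / 0.520 = 742.3
Other denominator terms total 616
non-contacts = 742.3 − 616 ≈ 126

126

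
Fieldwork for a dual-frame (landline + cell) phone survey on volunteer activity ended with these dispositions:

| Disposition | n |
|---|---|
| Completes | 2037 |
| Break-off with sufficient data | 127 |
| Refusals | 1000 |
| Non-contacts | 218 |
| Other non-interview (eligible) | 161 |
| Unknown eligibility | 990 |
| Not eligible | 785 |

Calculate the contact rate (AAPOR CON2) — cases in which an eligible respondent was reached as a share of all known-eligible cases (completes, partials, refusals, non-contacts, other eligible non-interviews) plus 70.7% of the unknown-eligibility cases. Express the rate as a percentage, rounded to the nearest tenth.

Num: 2037 + 127 + 1000 + 161 = 3325
Eligible (known): 2037 + 127 + 1000 + 218 + 161 = 3543
Eligible share of unknowns: 0.7070 × 990 = 699.93
Denominator: 3543 + 699.93 = 4242.93
CON2 = 3325 / 4242.93 = 0.7837

78.4%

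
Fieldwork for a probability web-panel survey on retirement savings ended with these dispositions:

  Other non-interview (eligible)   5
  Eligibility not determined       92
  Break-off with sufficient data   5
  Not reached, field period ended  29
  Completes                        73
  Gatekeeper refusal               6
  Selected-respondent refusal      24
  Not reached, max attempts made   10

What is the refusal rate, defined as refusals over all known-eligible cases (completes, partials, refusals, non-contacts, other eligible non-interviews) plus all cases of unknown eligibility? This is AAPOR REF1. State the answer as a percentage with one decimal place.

Refusal or break-off = 6 + 24 = 30
No answer / not reached = 29 + 10 = 39
Top: 30
Base: 73 + 5 + 30 + 39 + 5 + 92 = 244
REF1 = 30 / 244 = 0.1230

12.3%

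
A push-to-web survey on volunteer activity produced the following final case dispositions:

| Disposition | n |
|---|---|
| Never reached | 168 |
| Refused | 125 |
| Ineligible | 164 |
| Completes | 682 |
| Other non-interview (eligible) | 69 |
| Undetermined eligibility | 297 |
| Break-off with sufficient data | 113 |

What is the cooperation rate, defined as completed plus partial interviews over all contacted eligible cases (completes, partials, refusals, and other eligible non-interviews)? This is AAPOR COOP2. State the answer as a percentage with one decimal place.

80.4%

Numerator: 682 + 113 = 795
Denom: 682 + 113 + 125 + 69 = 989
COOP2 = 795 / 989 = 0.8038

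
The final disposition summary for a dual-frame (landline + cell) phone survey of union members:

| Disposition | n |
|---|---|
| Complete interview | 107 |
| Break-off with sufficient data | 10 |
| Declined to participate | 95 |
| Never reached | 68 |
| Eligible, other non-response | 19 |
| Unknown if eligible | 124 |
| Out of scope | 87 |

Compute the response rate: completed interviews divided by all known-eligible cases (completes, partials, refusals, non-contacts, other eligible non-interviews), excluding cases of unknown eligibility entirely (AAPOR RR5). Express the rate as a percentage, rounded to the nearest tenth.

Top → 107
Base → 107 + 10 + 95 + 68 + 19 = 299
RR5 = 107 / 299 = 0.3579

35.8%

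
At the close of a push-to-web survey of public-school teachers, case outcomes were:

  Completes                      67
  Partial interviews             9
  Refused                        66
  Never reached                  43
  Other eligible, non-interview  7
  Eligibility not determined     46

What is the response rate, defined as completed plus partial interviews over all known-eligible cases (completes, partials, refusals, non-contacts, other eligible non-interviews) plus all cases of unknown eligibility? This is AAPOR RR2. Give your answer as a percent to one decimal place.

31.9%

Numerator → 67 + 9 = 76
Denominator → 67 + 9 + 66 + 43 + 7 + 46 = 238
RR2 = 76 / 238 = 0.3193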